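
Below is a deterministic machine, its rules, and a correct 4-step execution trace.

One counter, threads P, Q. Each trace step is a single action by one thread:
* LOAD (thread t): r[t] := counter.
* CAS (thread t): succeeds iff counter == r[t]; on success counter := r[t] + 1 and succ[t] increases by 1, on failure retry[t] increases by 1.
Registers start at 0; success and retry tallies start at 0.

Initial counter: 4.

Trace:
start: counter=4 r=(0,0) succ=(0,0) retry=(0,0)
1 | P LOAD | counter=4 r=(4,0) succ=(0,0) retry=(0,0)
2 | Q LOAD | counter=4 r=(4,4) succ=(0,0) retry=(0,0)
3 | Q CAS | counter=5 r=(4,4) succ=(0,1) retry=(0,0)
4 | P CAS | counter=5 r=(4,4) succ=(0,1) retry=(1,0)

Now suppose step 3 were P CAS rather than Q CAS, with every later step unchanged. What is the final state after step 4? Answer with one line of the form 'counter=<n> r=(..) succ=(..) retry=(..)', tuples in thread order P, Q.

(re-executing from step 3 with the substitution; state before step 3: counter=4 r=(4,4) succ=(0,0) retry=(0,0))
3 | P CAS | counter=5 r=(4,4) succ=(1,0) retry=(0,0)
4 | P CAS | counter=5 r=(4,4) succ=(1,0) retry=(1,0)

counter=5 r=(4,4) succ=(1,0) retry=(1,0)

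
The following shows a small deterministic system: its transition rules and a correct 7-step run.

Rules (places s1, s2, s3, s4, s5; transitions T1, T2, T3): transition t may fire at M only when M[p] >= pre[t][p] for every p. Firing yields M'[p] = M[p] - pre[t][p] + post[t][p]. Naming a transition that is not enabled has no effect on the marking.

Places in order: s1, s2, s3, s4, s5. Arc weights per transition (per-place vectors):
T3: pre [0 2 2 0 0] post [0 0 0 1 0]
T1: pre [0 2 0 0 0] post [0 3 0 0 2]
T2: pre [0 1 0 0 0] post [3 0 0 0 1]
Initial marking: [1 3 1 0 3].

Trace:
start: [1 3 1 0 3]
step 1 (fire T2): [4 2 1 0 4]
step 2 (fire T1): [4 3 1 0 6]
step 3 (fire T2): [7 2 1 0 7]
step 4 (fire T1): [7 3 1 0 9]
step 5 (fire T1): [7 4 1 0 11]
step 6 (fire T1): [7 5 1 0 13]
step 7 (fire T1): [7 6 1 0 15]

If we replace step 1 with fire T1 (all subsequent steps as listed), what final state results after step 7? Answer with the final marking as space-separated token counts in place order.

4 8 1 0 16

(re-executing from step 1 with the substitution; state before step 1: [1 3 1 0 3])
step 1 (fire T1): [1 4 1 0 5]
step 2 (fire T1): [1 5 1 0 7]
step 3 (fire T2): [4 4 1 0 8]
step 4 (fire T1): [4 5 1 0 10]
step 5 (fire T1): [4 6 1 0 12]
step 6 (fire T1): [4 7 1 0 14]
step 7 (fire T1): [4 8 1 0 16]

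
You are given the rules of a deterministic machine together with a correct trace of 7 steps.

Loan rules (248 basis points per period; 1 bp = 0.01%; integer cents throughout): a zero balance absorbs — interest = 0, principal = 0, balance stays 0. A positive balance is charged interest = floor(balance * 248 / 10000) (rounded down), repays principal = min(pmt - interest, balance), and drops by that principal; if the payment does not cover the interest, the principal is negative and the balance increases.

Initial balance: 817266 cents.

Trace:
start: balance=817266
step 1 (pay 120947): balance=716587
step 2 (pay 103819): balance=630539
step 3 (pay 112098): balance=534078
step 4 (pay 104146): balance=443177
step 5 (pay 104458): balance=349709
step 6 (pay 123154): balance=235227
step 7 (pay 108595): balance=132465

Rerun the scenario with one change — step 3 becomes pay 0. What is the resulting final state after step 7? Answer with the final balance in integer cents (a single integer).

256104

(re-executing from step 3 with the substitution; state before step 3: balance=630539)
step 3 (pay 0): balance=646176
step 4 (pay 104146): balance=558055
step 5 (pay 104458): balance=467436
step 6 (pay 123154): balance=355874
step 7 (pay 108595): balance=256104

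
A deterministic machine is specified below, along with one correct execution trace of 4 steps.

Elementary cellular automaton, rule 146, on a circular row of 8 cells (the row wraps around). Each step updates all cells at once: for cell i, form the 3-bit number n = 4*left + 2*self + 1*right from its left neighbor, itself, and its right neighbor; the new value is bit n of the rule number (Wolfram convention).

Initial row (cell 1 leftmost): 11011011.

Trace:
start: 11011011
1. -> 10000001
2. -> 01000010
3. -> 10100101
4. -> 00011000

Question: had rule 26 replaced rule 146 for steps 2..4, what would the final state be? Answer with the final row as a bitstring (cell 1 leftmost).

(re-executing steps 2..4 under rule 26; state before step 2: 10000001)
2. -> 01000011
3. -> 00100110
4. -> 01011101

01011101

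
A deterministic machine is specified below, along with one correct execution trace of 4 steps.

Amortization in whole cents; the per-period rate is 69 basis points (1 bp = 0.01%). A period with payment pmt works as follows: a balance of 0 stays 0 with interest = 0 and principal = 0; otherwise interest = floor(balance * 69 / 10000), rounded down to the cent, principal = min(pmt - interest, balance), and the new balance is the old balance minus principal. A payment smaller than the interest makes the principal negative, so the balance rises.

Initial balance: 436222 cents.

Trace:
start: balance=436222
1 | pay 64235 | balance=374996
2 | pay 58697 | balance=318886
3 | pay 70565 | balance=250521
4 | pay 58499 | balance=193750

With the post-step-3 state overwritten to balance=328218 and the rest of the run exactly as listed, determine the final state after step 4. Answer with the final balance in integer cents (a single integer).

state after step 3 := balance=328218
4 | pay 58499 | balance=271983

271983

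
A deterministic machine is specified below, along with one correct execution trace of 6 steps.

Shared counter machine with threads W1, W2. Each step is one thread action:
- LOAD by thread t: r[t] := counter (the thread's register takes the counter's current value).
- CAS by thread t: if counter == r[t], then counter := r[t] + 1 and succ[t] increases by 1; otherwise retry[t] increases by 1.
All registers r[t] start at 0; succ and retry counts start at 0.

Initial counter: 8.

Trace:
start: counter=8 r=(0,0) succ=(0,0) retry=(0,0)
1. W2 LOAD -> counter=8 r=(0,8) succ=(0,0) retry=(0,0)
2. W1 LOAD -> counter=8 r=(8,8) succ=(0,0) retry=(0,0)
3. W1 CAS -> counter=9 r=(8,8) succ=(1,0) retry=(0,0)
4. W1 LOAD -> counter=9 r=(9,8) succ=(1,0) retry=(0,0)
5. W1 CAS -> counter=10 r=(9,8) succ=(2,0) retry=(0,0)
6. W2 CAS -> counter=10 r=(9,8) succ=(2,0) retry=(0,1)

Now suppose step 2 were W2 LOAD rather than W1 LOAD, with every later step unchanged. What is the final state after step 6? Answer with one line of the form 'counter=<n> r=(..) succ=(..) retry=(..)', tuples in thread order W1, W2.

(re-executing from step 2 with the substitution; state before step 2: counter=8 r=(0,8) succ=(0,0) retry=(0,0))
2. W2 LOAD -> counter=8 r=(0,8) succ=(0,0) retry=(0,0)
3. W1 CAS -> counter=8 r=(0,8) succ=(0,0) retry=(1,0)
4. W1 LOAD -> counter=8 r=(8,8) succ=(0,0) retry=(1,0)
5. W1 CAS -> counter=9 r=(8,8) succ=(1,0) retry=(1,0)
6. W2 CAS -> counter=9 r=(8,8) succ=(1,0) retry=(1,1)

counter=9 r=(8,8) succ=(1,0) retry=(1,1)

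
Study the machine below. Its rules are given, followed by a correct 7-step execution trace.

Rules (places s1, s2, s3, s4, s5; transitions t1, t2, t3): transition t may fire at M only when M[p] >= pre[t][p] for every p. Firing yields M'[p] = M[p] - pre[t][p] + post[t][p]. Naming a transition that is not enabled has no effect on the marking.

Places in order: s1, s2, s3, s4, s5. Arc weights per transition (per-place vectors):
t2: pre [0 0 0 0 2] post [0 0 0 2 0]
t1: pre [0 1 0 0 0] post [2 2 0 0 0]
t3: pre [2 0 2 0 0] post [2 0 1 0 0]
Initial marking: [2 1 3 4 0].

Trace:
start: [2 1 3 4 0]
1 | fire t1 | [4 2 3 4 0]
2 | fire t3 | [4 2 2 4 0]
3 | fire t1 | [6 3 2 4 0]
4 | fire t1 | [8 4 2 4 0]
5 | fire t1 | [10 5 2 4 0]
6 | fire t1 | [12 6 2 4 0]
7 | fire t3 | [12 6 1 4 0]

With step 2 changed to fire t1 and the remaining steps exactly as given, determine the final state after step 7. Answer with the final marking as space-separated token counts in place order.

14 7 2 4 0

(re-executing from step 2 with the substitution; state before step 2: [4 2 3 4 0])
2 | fire t1 | [6 3 3 4 0]
3 | fire t1 | [8 4 3 4 0]
4 | fire t1 | [10 5 3 4 0]
5 | fire t1 | [12 6 3 4 0]
6 | fire t1 | [14 7 3 4 0]
7 | fire t3 | [14 7 2 4 0]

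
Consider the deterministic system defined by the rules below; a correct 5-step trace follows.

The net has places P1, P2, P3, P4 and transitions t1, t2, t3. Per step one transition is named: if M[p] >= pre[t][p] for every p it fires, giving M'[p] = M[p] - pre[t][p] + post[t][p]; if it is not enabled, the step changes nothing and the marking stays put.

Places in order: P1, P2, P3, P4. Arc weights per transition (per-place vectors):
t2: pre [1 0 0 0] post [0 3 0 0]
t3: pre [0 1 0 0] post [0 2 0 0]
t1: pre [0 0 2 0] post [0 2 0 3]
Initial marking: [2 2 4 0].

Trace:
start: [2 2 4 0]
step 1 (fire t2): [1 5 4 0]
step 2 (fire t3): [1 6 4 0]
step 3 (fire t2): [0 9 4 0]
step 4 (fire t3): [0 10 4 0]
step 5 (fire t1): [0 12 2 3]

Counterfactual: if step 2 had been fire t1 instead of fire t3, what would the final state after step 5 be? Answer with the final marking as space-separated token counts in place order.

(re-executing from step 2 with the substitution; state before step 2: [1 5 4 0])
step 2 (fire t1): [1 7 2 3]
step 3 (fire t2): [0 10 2 3]
step 4 (fire t3): [0 11 2 3]
step 5 (fire t1): [0 13 0 6]

0 13 0 6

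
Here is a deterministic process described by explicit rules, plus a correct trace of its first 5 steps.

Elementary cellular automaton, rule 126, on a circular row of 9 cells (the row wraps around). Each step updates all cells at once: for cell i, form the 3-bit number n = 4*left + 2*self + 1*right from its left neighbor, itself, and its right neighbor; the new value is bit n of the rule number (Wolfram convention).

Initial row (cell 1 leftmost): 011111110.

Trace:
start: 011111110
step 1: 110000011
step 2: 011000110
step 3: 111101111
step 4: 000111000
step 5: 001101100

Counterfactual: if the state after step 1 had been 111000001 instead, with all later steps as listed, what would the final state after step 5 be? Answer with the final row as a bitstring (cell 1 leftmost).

000110110

state after step 1 := 111000001
step 2: 001100011
step 3: 111110111
step 4: 000011100
step 5: 000110110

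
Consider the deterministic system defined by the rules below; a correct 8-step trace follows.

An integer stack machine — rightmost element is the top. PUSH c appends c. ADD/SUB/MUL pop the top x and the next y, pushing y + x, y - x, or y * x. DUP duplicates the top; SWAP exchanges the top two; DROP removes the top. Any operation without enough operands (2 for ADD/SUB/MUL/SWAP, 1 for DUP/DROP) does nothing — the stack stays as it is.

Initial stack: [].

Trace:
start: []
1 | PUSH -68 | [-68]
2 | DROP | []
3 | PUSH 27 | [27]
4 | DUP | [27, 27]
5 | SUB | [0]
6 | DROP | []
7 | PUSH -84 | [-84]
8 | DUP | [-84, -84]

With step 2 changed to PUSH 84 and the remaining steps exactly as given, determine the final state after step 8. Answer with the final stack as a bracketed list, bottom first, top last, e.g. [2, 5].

(re-executing from step 2 with the substitution; state before step 2: [-68])
2 | PUSH 84 | [-68, 84]
3 | PUSH 27 | [-68, 84, 27]
4 | DUP | [-68, 84, 27, 27]
5 | SUB | [-68, 84, 0]
6 | DROP | [-68, 84]
7 | PUSH -84 | [-68, 84, -84]
8 | DUP | [-68, 84, -84, -84]

[-68, 84, -84, -84]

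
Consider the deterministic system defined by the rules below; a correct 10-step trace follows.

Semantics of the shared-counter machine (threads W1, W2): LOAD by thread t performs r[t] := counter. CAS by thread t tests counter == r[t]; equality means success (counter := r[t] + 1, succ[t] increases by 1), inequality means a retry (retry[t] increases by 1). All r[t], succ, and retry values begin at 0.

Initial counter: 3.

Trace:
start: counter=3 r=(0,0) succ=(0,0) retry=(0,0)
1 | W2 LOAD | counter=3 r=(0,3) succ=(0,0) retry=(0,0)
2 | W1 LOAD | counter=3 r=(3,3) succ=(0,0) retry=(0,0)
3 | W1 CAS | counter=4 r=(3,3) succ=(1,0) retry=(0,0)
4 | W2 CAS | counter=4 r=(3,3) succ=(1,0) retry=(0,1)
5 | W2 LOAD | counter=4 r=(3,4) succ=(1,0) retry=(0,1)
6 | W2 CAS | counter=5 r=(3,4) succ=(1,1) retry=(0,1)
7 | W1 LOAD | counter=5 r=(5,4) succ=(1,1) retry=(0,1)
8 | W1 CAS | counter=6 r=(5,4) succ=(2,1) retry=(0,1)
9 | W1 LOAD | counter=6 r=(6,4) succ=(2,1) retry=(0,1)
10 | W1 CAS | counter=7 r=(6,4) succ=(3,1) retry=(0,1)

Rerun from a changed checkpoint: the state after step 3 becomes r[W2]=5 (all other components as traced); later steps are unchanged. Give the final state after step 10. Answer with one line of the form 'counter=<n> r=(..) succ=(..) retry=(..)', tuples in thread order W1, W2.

state after step 3 := counter=4 r=(3,5) succ=(1,0) retry=(0,0)
4 | W2 CAS | counter=4 r=(3,5) succ=(1,0) retry=(0,1)
5 | W2 LOAD | counter=4 r=(3,4) succ=(1,0) retry=(0,1)
6 | W2 CAS | counter=5 r=(3,4) succ=(1,1) retry=(0,1)
7 | W1 LOAD | counter=5 r=(5,4) succ=(1,1) retry=(0,1)
8 | W1 CAS | counter=6 r=(5,4) succ=(2,1) retry=(0,1)
9 | W1 LOAD | counter=6 r=(6,4) succ=(2,1) retry=(0,1)
10 | W1 CAS | counter=7 r=(6,4) succ=(3,1) retry=(0,1)

counter=7 r=(6,4) succ=(3,1) retry=(0,1)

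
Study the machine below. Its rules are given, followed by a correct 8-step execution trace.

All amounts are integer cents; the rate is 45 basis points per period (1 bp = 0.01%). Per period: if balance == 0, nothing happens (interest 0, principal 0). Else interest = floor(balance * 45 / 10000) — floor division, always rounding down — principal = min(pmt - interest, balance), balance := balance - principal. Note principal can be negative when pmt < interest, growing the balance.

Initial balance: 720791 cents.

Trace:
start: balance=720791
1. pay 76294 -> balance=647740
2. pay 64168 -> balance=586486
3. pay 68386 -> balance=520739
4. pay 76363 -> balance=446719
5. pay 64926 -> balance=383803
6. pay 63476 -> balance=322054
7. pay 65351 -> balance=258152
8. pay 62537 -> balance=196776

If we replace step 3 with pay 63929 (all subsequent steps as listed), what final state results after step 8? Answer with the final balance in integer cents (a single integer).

201334

(re-executing from step 3 with the substitution; state before step 3: balance=586486)
3. pay 63929 -> balance=525196
4. pay 76363 -> balance=451196
5. pay 64926 -> balance=388300
6. pay 63476 -> balance=326571
7. pay 65351 -> balance=262689
8. pay 62537 -> balance=201334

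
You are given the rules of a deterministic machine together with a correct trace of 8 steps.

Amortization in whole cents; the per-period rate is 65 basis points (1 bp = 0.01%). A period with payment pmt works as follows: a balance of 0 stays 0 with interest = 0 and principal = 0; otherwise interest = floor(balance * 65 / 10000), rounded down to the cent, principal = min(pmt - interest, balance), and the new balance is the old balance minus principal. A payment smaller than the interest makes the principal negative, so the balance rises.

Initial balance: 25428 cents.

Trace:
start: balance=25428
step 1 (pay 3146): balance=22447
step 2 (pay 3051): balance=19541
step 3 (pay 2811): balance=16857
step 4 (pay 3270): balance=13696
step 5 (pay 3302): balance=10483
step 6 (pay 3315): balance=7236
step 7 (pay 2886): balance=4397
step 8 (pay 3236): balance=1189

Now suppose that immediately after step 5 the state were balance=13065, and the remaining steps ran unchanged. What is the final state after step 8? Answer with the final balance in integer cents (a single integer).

3820

state after step 5 := balance=13065
step 6 (pay 3315): balance=9834
step 7 (pay 2886): balance=7011
step 8 (pay 3236): balance=3820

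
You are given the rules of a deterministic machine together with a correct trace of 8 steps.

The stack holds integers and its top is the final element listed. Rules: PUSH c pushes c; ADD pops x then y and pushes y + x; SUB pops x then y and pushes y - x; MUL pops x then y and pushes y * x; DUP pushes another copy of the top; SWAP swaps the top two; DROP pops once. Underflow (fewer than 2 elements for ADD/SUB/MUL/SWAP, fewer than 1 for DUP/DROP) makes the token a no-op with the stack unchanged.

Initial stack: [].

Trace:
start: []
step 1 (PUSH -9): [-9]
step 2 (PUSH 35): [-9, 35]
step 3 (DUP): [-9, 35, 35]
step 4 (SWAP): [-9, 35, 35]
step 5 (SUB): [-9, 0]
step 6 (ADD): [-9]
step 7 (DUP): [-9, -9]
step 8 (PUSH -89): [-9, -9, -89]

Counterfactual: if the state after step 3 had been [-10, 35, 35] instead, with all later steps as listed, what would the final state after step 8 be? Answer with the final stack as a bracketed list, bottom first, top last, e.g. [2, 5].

state after step 3 := [-10, 35, 35]
step 4 (SWAP): [-10, 35, 35]
step 5 (SUB): [-10, 0]
step 6 (ADD): [-10]
step 7 (DUP): [-10, -10]
step 8 (PUSH -89): [-10, -10, -89]

[-10, -10, -89]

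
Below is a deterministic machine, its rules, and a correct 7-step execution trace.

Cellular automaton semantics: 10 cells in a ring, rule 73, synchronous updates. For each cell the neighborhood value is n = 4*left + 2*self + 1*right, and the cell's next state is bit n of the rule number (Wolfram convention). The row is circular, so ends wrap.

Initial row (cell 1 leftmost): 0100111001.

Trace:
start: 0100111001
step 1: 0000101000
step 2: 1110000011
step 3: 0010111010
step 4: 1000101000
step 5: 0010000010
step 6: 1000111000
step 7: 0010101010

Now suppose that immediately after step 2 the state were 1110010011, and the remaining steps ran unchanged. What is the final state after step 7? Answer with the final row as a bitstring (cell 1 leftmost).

state after step 2 := 1110010011
step 3: 0010000010
step 4: 1000111000
step 5: 0010101010
step 6: 1000000000
step 7: 0011111110

0011111110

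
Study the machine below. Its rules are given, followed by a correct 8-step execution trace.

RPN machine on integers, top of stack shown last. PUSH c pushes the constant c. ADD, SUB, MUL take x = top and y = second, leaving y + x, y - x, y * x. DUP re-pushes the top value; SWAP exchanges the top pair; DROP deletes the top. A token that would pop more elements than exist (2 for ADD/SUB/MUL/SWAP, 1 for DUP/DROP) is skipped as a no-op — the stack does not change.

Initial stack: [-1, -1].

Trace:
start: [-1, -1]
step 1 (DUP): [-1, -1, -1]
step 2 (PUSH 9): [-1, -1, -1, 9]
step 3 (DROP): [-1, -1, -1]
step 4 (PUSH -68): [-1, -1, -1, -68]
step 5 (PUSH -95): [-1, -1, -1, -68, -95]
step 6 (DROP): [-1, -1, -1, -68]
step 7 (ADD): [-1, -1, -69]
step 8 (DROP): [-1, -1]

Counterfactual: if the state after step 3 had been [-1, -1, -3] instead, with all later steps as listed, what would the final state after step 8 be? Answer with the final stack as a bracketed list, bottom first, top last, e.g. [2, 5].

state after step 3 := [-1, -1, -3]
step 4 (PUSH -68): [-1, -1, -3, -68]
step 5 (PUSH -95): [-1, -1, -3, -68, -95]
step 6 (DROP): [-1, -1, -3, -68]
step 7 (ADD): [-1, -1, -71]
step 8 (DROP): [-1, -1]

[-1, -1]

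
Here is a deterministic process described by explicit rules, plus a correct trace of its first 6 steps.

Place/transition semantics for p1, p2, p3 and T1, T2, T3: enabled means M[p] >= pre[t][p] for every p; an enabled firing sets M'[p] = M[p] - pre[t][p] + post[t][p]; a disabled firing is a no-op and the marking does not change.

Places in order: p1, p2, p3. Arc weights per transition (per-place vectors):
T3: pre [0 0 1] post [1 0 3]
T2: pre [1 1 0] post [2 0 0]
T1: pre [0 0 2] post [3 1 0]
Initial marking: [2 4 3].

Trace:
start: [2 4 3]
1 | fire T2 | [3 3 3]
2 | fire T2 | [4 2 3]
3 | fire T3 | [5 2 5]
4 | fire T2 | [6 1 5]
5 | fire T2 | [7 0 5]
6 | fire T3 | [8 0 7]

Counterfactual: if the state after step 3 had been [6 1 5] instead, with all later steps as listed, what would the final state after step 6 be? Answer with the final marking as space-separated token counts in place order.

state after step 3 := [6 1 5]
4 | fire T2 | [7 0 5]
5 | fire T2 | [7 0 5]
6 | fire T3 | [8 0 7]

8 0 7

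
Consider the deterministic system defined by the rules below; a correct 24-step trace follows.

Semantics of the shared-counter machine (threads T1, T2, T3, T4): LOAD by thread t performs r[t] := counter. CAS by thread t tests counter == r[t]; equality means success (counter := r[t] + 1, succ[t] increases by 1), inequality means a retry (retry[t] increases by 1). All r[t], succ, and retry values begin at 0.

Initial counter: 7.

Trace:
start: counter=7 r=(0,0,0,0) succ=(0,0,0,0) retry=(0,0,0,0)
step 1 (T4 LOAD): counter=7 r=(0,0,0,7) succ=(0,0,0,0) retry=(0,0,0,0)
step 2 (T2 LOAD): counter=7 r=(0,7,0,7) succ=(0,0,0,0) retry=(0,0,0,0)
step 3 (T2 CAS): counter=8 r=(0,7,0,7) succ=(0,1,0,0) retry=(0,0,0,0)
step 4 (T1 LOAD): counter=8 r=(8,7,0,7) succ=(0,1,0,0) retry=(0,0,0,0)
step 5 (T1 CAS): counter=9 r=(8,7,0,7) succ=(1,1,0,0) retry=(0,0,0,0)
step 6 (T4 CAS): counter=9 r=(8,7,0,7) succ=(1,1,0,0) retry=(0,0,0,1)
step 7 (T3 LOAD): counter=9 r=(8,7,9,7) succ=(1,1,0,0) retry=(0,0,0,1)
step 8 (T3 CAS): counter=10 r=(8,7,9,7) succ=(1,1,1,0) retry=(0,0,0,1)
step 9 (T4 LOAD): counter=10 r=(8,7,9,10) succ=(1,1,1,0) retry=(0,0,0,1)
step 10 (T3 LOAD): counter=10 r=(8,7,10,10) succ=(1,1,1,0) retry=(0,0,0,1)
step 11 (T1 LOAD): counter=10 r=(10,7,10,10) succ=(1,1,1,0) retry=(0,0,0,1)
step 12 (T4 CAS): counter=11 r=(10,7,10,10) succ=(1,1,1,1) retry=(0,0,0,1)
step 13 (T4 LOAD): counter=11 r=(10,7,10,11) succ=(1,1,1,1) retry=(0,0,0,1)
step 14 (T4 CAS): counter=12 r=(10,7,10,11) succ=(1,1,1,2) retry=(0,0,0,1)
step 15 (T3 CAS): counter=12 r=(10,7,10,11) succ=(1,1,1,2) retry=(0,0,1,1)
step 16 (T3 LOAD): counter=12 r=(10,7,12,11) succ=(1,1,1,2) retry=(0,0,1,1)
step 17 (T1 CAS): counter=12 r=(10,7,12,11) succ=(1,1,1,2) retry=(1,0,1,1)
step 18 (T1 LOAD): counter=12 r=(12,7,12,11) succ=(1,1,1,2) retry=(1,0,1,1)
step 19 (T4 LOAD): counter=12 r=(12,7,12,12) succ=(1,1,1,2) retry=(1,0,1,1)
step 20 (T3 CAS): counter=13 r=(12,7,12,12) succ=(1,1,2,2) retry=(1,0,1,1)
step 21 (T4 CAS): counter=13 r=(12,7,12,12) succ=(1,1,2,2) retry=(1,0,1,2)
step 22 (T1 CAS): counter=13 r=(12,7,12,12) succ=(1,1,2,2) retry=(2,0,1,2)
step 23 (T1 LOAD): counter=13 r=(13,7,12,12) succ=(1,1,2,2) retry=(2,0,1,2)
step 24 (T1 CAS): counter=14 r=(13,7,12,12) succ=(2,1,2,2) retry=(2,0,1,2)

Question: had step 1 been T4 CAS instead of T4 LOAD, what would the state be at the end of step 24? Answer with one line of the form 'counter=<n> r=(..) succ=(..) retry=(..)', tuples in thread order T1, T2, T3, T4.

(re-executing from step 1 with the substitution; state before step 1: counter=7 r=(0,0,0,0) succ=(0,0,0,0) retry=(0,0,0,0))
step 1 (T4 CAS): counter=7 r=(0,0,0,0) succ=(0,0,0,0) retry=(0,0,0,1)
step 2 (T2 LOAD): counter=7 r=(0,7,0,0) succ=(0,0,0,0) retry=(0,0,0,1)
step 3 (T2 CAS): counter=8 r=(0,7,0,0) succ=(0,1,0,0) retry=(0,0,0,1)
step 4 (T1 LOAD): counter=8 r=(8,7,0,0) succ=(0,1,0,0) retry=(0,0,0,1)
step 5 (T1 CAS): counter=9 r=(8,7,0,0) succ=(1,1,0,0) retry=(0,0,0,1)
step 6 (T4 CAS): counter=9 r=(8,7,0,0) succ=(1,1,0,0) retry=(0,0,0,2)
step 7 (T3 LOAD): counter=9 r=(8,7,9,0) succ=(1,1,0,0) retry=(0,0,0,2)
step 8 (T3 CAS): counter=10 r=(8,7,9,0) succ=(1,1,1,0) retry=(0,0,0,2)
step 9 (T4 LOAD): counter=10 r=(8,7,9,10) succ=(1,1,1,0) retry=(0,0,0,2)
step 10 (T3 LOAD): counter=10 r=(8,7,10,10) succ=(1,1,1,0) retry=(0,0,0,2)
step 11 (T1 LOAD): counter=10 r=(10,7,10,10) succ=(1,1,1,0) retry=(0,0,0,2)
step 12 (T4 CAS): counter=11 r=(10,7,10,10) succ=(1,1,1,1) retry=(0,0,0,2)
step 13 (T4 LOAD): counter=11 r=(10,7,10,11) succ=(1,1,1,1) retry=(0,0,0,2)
step 14 (T4 CAS): counter=12 r=(10,7,10,11) succ=(1,1,1,2) retry=(0,0,0,2)
step 15 (T3 CAS): counter=12 r=(10,7,10,11) succ=(1,1,1,2) retry=(0,0,1,2)
step 16 (T3 LOAD): counter=12 r=(10,7,12,11) succ=(1,1,1,2) retry=(0,0,1,2)
step 17 (T1 CAS): counter=12 r=(10,7,12,11) succ=(1,1,1,2) retry=(1,0,1,2)
step 18 (T1 LOAD): counter=12 r=(12,7,12,11) succ=(1,1,1,2) retry=(1,0,1,2)
step 19 (T4 LOAD): counter=12 r=(12,7,12,12) succ=(1,1,1,2) retry=(1,0,1,2)
step 20 (T3 CAS): counter=13 r=(12,7,12,12) succ=(1,1,2,2) retry=(1,0,1,2)
step 21 (T4 CAS): counter=13 r=(12,7,12,12) succ=(1,1,2,2) retry=(1,0,1,3)
step 22 (T1 CAS): counter=13 r=(12,7,12,12) succ=(1,1,2,2) retry=(2,0,1,3)
step 23 (T1 LOAD): counter=13 r=(13,7,12,12) succ=(1,1,2,2) retry=(2,0,1,3)
step 24 (T1 CAS): counter=14 r=(13,7,12,12) succ=(2,1,2,2) retry=(2,0,1,3)

counter=14 r=(13,7,12,12) succ=(2,1,2,2) retry=(2,0,1,3)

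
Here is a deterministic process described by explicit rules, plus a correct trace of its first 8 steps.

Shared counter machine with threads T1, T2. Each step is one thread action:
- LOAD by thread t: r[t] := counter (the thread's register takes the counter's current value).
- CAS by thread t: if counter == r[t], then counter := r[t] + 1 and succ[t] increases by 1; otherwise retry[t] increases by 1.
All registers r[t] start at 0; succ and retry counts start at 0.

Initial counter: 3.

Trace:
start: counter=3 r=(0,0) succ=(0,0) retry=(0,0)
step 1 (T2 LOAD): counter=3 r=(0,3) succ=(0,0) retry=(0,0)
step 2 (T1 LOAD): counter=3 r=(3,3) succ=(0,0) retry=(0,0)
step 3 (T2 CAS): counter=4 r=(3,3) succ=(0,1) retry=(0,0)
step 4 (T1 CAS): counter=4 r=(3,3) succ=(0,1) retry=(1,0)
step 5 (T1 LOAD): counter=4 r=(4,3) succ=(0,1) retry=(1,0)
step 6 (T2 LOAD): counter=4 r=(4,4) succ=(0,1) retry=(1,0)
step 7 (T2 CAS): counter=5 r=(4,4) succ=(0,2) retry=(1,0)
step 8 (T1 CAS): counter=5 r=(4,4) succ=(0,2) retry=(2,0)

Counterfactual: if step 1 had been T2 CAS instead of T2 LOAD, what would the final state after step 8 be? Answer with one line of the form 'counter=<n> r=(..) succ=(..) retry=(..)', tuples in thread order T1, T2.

counter=5 r=(4,4) succ=(1,1) retry=(1,2)

(re-executing from step 1 with the substitution; state before step 1: counter=3 r=(0,0) succ=(0,0) retry=(0,0))
step 1 (T2 CAS): counter=3 r=(0,0) succ=(0,0) retry=(0,1)
step 2 (T1 LOAD): counter=3 r=(3,0) succ=(0,0) retry=(0,1)
step 3 (T2 CAS): counter=3 r=(3,0) succ=(0,0) retry=(0,2)
step 4 (T1 CAS): counter=4 r=(3,0) succ=(1,0) retry=(0,2)
step 5 (T1 LOAD): counter=4 r=(4,0) succ=(1,0) retry=(0,2)
step 6 (T2 LOAD): counter=4 r=(4,4) succ=(1,0) retry=(0,2)
step 7 (T2 CAS): counter=5 r=(4,4) succ=(1,1) retry=(0,2)
step 8 (T1 CAS): counter=5 r=(4,4) succ=(1,1) retry=(1,2)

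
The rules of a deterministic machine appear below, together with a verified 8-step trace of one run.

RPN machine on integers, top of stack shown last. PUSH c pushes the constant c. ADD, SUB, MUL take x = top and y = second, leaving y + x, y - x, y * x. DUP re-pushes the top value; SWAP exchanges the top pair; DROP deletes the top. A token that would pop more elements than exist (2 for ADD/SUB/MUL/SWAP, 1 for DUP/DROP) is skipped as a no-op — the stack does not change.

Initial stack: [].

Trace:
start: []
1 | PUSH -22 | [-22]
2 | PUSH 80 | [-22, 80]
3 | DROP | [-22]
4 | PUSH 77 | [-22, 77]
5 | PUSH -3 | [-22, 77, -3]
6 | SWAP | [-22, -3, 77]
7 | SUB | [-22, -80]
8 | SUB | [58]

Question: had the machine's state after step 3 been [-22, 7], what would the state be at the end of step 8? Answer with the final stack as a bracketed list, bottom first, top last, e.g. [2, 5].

[-22, 87]

state after step 3 := [-22, 7]
4 | PUSH 77 | [-22, 7, 77]
5 | PUSH -3 | [-22, 7, 77, -3]
6 | SWAP | [-22, 7, -3, 77]
7 | SUB | [-22, 7, -80]
8 | SUB | [-22, 87]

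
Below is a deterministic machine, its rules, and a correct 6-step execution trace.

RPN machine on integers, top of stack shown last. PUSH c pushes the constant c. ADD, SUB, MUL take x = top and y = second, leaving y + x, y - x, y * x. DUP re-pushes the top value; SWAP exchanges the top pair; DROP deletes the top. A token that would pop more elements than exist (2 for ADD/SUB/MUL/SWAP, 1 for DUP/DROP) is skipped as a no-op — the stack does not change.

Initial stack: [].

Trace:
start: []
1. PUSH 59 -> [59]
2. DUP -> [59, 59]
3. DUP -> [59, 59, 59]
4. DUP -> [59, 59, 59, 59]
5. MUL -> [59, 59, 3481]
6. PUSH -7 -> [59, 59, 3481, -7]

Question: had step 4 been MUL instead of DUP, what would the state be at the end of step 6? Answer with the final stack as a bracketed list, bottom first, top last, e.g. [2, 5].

[205379, -7]

(re-executing from step 4 with the substitution; state before step 4: [59, 59, 59])
4. MUL -> [59, 3481]
5. MUL -> [205379]
6. PUSH -7 -> [205379, -7]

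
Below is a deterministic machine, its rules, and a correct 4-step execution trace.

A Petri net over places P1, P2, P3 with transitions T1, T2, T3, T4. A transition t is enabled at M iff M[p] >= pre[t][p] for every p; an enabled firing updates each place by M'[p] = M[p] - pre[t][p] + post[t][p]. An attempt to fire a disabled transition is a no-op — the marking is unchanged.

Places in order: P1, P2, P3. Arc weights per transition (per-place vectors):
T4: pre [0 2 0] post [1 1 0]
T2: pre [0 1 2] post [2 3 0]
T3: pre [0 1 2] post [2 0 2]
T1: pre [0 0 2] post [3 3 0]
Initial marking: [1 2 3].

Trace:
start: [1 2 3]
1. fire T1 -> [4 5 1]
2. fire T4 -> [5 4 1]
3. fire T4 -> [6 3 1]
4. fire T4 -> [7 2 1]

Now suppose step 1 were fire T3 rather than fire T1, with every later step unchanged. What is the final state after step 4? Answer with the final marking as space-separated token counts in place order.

3 1 3

(re-executing from step 1 with the substitution; state before step 1: [1 2 3])
1. fire T3 -> [3 1 3]
2. fire T4 -> [3 1 3]
3. fire T4 -> [3 1 3]
4. fire T4 -> [3 1 3]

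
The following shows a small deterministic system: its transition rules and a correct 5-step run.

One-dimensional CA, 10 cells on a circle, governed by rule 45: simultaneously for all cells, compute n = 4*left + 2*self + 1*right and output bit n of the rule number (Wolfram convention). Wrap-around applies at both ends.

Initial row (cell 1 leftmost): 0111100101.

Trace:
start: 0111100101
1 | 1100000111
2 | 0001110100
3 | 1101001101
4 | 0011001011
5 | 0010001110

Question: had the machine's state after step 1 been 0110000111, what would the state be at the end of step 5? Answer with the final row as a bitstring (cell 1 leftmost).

1111100010

state after step 1 := 0110000111
2 | 1100110100
3 | 1000101100
4 | 1010111000
5 | 1111100010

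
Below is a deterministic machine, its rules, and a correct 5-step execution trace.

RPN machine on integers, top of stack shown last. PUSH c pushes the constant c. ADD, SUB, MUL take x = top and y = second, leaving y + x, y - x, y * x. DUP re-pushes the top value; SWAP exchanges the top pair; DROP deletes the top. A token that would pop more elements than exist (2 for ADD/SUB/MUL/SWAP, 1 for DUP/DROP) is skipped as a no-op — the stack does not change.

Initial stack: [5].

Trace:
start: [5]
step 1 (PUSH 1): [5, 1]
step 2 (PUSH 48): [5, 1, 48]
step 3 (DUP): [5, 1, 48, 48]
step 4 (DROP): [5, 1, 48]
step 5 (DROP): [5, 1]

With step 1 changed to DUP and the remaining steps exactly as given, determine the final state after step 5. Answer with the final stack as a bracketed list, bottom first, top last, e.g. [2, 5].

[5, 5]

(re-executing from step 1 with the substitution; state before step 1: [5])
step 1 (DUP): [5, 5]
step 2 (PUSH 48): [5, 5, 48]
step 3 (DUP): [5, 5, 48, 48]
step 4 (DROP): [5, 5, 48]
step 5 (DROP): [5, 5]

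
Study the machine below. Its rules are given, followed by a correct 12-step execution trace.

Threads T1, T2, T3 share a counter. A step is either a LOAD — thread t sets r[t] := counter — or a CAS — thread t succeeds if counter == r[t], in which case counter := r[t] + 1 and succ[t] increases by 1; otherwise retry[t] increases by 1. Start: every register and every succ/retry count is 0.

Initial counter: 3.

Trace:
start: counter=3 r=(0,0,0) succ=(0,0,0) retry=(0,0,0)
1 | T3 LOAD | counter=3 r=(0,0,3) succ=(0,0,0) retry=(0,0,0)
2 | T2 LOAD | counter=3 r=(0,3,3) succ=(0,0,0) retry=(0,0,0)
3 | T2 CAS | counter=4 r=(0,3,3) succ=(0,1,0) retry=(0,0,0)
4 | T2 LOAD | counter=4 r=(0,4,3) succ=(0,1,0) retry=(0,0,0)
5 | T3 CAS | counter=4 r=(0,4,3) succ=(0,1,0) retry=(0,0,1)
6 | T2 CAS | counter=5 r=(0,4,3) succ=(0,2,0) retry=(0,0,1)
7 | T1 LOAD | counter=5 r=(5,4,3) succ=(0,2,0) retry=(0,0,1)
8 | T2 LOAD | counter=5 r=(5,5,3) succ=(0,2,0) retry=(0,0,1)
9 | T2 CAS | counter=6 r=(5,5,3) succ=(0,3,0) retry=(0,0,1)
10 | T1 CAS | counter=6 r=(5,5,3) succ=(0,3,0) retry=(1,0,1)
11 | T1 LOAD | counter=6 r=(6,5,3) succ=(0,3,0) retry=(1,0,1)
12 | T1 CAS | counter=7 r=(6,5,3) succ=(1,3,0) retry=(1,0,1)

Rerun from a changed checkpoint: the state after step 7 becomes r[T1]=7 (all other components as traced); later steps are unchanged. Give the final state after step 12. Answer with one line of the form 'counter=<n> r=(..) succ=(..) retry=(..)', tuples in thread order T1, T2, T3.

counter=7 r=(6,5,3) succ=(1,3,0) retry=(1,0,1)

state after step 7 := counter=5 r=(7,4,3) succ=(0,2,0) retry=(0,0,1)
8 | T2 LOAD | counter=5 r=(7,5,3) succ=(0,2,0) retry=(0,0,1)
9 | T2 CAS | counter=6 r=(7,5,3) succ=(0,3,0) retry=(0,0,1)
10 | T1 CAS | counter=6 r=(7,5,3) succ=(0,3,0) retry=(1,0,1)
11 | T1 LOAD | counter=6 r=(6,5,3) succ=(0,3,0) retry=(1,0,1)
12 | T1 CAS | counter=7 r=(6,5,3) succ=(1,3,0) retry=(1,0,1)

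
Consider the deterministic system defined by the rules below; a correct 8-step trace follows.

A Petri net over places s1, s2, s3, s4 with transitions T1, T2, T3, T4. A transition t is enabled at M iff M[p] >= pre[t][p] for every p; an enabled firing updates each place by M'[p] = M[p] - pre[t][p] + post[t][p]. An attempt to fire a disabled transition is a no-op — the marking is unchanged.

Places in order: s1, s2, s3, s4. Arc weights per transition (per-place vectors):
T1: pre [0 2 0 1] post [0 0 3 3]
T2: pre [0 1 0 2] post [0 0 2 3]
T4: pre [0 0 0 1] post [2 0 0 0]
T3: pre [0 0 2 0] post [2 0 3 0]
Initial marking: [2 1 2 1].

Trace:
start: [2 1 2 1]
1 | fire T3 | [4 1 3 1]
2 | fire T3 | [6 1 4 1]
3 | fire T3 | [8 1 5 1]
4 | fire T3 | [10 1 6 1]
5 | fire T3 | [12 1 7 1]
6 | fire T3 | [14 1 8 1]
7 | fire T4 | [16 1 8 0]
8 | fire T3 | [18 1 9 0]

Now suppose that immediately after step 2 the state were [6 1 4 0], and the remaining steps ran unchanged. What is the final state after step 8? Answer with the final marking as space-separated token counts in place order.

state after step 2 := [6 1 4 0]
3 | fire T3 | [8 1 5 0]
4 | fire T3 | [10 1 6 0]
5 | fire T3 | [12 1 7 0]
6 | fire T3 | [14 1 8 0]
7 | fire T4 | [14 1 8 0]
8 | fire T3 | [16 1 9 0]

16 1 9 0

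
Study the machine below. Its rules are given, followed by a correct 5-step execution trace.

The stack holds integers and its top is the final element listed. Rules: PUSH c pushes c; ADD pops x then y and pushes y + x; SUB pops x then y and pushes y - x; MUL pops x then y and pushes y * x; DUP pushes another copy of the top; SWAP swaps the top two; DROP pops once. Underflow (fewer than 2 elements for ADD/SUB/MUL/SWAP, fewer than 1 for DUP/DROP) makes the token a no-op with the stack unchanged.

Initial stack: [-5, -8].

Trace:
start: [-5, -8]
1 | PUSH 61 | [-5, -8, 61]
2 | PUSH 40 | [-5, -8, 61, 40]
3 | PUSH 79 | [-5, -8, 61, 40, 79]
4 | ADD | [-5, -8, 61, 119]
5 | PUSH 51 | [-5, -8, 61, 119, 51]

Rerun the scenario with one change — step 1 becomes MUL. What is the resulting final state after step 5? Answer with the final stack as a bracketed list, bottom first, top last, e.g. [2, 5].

[40, 119, 51]

(re-executing from step 1 with the substitution; state before step 1: [-5, -8])
1 | MUL | [40]
2 | PUSH 40 | [40, 40]
3 | PUSH 79 | [40, 40, 79]
4 | ADD | [40, 119]
5 | PUSH 51 | [40, 119, 51]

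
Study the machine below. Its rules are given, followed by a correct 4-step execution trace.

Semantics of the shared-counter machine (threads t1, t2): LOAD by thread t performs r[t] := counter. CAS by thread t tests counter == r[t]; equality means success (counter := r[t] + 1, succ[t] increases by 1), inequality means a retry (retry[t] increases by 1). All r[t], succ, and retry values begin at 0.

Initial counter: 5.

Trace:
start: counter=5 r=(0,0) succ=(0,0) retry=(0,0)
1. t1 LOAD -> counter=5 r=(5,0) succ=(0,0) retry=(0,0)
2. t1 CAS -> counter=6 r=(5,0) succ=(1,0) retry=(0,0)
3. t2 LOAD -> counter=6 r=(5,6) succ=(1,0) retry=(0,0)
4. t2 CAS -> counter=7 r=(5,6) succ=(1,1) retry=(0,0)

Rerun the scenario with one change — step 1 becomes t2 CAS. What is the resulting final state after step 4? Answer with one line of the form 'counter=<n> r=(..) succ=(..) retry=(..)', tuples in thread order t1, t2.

counter=6 r=(0,5) succ=(0,1) retry=(1,1)

(re-executing from step 1 with the substitution; state before step 1: counter=5 r=(0,0) succ=(0,0) retry=(0,0))
1. t2 CAS -> counter=5 r=(0,0) succ=(0,0) retry=(0,1)
2. t1 CAS -> counter=5 r=(0,0) succ=(0,0) retry=(1,1)
3. t2 LOAD -> counter=5 r=(0,5) succ=(0,0) retry=(1,1)
4. t2 CAS -> counter=6 r=(0,5) succ=(0,1) retry=(1,1)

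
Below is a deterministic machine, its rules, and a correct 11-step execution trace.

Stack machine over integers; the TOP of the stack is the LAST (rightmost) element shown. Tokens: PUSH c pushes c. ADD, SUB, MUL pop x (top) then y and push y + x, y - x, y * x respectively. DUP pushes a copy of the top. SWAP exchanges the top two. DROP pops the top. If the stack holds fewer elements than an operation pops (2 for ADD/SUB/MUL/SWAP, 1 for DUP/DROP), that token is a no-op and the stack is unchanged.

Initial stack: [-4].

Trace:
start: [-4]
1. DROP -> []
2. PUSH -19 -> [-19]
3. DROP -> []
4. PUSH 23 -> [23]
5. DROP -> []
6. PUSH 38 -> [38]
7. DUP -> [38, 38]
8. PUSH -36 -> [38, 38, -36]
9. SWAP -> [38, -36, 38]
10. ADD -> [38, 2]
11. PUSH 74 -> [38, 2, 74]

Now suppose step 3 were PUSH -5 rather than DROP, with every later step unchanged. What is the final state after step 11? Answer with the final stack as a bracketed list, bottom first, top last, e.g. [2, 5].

(re-executing from step 3 with the substitution; state before step 3: [-19])
3. PUSH -5 -> [-19, -5]
4. PUSH 23 -> [-19, -5, 23]
5. DROP -> [-19, -5]
6. PUSH 38 -> [-19, -5, 38]
7. DUP -> [-19, -5, 38, 38]
8. PUSH -36 -> [-19, -5, 38, 38, -36]
9. SWAP -> [-19, -5, 38, -36, 38]
10. ADD -> [-19, -5, 38, 2]
11. PUSH 74 -> [-19, -5, 38, 2, 74]

[-19, -5, 38, 2, 74]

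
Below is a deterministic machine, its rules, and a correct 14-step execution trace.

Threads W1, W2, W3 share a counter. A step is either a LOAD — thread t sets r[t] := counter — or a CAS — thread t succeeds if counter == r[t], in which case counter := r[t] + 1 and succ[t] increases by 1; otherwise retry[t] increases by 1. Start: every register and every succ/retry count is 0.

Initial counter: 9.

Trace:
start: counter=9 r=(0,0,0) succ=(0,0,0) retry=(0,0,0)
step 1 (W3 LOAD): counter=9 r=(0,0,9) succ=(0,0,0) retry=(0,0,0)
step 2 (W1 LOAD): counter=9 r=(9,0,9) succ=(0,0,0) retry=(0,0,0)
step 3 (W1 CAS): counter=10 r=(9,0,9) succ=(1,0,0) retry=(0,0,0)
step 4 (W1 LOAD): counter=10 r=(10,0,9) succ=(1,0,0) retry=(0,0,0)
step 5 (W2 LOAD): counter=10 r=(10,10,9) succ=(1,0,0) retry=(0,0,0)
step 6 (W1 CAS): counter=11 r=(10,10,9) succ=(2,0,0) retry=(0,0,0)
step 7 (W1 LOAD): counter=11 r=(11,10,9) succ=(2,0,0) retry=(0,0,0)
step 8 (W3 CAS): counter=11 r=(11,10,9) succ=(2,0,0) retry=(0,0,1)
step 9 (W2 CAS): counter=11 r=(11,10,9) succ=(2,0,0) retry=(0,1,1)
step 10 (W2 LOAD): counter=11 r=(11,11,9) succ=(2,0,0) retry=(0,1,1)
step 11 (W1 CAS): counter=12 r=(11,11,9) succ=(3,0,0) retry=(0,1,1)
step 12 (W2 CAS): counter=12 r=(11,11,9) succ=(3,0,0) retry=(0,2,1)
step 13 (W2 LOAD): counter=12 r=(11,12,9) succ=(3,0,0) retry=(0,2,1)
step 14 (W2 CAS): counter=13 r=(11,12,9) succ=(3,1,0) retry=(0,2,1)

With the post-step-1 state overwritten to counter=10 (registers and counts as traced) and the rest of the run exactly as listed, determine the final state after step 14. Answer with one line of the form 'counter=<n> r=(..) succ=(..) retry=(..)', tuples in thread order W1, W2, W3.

counter=14 r=(12,13,9) succ=(3,1,0) retry=(0,2,1)

state after step 1 := counter=10 r=(0,0,9) succ=(0,0,0) retry=(0,0,0)
step 2 (W1 LOAD): counter=10 r=(10,0,9) succ=(0,0,0) retry=(0,0,0)
step 3 (W1 CAS): counter=11 r=(10,0,9) succ=(1,0,0) retry=(0,0,0)
step 4 (W1 LOAD): counter=11 r=(11,0,9) succ=(1,0,0) retry=(0,0,0)
step 5 (W2 LOAD): counter=11 r=(11,11,9) succ=(1,0,0) retry=(0,0,0)
step 6 (W1 CAS): counter=12 r=(11,11,9) succ=(2,0,0) retry=(0,0,0)
step 7 (W1 LOAD): counter=12 r=(12,11,9) succ=(2,0,0) retry=(0,0,0)
step 8 (W3 CAS): counter=12 r=(12,11,9) succ=(2,0,0) retry=(0,0,1)
step 9 (W2 CAS): counter=12 r=(12,11,9) succ=(2,0,0) retry=(0,1,1)
step 10 (W2 LOAD): counter=12 r=(12,12,9) succ=(2,0,0) retry=(0,1,1)
step 11 (W1 CAS): counter=13 r=(12,12,9) succ=(3,0,0) retry=(0,1,1)
step 12 (W2 CAS): counter=13 r=(12,12,9) succ=(3,0,0) retry=(0,2,1)
step 13 (W2 LOAD): counter=13 r=(12,13,9) succ=(3,0,0) retry=(0,2,1)
step 14 (W2 CAS): counter=14 r=(12,13,9) succ=(3,1,0) retry=(0,2,1)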